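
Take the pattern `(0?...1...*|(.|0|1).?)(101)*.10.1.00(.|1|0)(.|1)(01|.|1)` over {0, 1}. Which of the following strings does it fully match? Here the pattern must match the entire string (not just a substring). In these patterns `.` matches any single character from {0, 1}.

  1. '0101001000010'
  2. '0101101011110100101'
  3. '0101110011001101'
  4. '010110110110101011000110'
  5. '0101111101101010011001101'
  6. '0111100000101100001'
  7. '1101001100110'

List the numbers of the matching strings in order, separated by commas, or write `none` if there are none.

1 → match
2 → no match
3 → match
4 → match
5 → match
6 → no match
7 → match

1, 3, 4, 5, 7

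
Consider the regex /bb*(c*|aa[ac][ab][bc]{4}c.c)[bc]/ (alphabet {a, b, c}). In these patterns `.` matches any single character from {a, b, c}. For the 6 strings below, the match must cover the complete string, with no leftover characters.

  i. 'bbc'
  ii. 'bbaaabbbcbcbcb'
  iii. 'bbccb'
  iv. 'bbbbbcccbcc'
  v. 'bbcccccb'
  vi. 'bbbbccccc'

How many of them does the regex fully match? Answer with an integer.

5

i. 'bbc' → match
ii → match
iii. 'bbccb' → match
iv. 'bbbbbcccbcc' → no match
v. 'bbcccccb' → match
vi. 'bbbbccccc' → match
Total matched: 5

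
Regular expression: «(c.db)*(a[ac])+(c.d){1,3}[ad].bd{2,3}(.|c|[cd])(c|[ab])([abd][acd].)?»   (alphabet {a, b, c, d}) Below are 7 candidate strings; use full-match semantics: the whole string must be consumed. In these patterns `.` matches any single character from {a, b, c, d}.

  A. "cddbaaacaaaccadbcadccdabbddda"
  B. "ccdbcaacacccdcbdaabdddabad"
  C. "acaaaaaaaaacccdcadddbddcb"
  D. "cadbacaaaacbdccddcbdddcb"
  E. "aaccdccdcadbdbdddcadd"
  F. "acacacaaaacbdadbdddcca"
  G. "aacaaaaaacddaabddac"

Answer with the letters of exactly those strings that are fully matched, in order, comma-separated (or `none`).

C, D

A → no match
B → no match
C → match
D → match
E → no match
F → no match
G → no match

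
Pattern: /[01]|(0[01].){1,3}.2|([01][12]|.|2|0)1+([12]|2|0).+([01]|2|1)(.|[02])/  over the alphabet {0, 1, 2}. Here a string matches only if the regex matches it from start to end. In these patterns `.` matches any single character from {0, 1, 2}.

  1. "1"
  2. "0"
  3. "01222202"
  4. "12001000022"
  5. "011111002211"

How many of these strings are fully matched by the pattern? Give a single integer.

4

1 → match
2 → match
3 → match
4 → no match
5 → match
Total matched: 4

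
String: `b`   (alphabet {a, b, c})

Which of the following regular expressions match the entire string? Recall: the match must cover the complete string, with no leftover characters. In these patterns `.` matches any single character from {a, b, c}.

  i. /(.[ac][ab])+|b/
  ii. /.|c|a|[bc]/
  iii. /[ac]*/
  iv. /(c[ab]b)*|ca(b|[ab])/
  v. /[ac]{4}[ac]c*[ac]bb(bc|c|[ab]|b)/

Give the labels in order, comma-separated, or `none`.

i, ii

i → match
ii → match
iii → no match
iv → no match
v → no match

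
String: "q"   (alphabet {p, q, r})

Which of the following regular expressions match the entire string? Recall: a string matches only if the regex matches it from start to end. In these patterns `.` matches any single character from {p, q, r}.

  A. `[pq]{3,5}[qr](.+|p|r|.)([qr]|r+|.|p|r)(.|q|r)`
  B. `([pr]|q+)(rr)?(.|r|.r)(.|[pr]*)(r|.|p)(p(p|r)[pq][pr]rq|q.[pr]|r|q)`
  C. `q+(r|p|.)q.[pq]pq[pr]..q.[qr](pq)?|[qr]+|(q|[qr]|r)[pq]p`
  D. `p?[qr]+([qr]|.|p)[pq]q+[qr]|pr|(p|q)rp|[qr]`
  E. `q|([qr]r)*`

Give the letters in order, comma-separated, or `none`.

A → no match
B → no match
C → match
D → match
E → match

C, D, E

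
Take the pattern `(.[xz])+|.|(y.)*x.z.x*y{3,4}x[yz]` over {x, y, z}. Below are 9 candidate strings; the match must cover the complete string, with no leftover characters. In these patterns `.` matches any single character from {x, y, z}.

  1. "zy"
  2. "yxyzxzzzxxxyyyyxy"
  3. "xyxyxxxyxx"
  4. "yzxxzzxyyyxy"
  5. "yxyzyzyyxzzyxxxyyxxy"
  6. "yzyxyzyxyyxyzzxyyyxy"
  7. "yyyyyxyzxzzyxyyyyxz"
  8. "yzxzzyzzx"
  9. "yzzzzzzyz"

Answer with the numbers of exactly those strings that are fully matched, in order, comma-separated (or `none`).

2, 4, 6, 7

1 → no match
2 → match
3 → no match
4 → match
5 → no match
6 → match
7 → match
8 → no match
9 → no match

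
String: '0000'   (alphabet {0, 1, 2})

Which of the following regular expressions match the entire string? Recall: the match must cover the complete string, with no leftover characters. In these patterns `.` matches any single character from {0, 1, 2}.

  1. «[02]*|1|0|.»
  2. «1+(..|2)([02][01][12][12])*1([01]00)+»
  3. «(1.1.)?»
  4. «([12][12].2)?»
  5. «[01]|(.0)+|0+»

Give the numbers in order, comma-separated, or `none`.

1 → match
2 → no match — must start with '1'
3 → no match
4 → no match
5 → match

1, 5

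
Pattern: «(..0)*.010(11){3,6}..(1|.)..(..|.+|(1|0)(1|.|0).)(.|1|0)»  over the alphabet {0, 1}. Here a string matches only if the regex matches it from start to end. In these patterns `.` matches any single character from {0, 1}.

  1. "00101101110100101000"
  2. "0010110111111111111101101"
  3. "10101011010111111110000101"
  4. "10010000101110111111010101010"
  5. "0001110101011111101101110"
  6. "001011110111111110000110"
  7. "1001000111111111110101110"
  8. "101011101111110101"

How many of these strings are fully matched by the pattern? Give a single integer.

1 → no match
2 → no match
3 → no match
4 → no match
5 → no match
6 → no match
7 → no match
8 → no match
Total matched: 0

0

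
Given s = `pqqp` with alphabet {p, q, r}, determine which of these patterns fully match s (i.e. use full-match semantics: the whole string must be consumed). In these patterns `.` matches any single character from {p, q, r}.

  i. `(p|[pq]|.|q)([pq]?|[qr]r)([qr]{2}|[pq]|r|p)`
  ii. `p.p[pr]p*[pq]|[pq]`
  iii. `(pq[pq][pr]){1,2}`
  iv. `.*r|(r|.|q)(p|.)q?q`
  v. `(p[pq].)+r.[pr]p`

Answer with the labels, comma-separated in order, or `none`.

i → no match
ii → no match
iii → match
iv → no match
v → no match

iii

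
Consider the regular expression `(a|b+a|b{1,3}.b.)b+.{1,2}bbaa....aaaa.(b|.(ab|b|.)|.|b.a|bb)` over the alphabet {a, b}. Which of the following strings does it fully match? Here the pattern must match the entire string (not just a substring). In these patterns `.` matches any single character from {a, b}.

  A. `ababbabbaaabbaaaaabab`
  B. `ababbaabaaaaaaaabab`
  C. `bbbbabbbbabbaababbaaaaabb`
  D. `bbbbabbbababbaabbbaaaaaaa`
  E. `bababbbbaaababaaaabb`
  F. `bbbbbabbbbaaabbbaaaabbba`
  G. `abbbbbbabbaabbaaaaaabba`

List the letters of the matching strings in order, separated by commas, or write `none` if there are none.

B, C, E, F, G

A → no match
B → match
C → match
D → no match
E → match
F → match
G → match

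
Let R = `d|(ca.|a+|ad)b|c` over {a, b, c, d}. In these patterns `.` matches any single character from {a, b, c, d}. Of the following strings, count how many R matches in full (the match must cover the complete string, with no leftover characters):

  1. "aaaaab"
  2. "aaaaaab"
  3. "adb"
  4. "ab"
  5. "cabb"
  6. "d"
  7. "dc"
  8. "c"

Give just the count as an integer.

7

1 → match
2 → match
3 → match
4 → match
5 → match
6 → match
7 → no match
8 → match
Total matched: 7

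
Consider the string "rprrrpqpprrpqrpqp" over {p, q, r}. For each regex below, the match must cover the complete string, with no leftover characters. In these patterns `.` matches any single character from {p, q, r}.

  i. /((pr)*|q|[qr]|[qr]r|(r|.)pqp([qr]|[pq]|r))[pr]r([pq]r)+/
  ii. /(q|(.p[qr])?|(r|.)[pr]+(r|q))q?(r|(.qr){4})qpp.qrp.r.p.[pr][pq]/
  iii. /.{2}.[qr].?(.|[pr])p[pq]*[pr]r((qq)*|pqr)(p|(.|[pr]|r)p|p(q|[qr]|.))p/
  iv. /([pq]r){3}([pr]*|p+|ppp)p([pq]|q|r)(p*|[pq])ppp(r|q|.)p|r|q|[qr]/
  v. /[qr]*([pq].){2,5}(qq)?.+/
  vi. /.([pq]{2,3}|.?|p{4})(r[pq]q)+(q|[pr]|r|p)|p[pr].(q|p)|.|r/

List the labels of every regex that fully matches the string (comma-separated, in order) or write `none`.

i → no match — must end with "r"
ii → no match
iii → match
iv → no match
v → no match
vi → no match

iii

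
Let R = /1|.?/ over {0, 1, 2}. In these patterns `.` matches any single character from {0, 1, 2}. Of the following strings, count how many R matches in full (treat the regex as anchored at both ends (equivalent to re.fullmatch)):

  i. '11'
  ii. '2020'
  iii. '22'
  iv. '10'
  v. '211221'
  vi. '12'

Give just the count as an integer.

0

i → no match
ii → no match
iii → no match
iv → no match
v → no match
vi → no match
Total matched: 0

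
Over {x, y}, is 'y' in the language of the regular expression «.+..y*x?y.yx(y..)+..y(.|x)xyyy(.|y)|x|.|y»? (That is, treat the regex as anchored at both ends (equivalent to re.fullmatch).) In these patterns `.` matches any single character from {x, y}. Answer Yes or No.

Yes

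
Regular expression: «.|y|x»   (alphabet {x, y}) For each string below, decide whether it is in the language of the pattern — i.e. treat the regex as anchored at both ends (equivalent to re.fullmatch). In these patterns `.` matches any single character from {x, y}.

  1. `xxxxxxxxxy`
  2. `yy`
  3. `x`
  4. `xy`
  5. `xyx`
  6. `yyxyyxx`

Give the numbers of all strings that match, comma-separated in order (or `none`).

1 → no match
2 → no match
3 → match
4 → no match
5 → no match
6 → no match

3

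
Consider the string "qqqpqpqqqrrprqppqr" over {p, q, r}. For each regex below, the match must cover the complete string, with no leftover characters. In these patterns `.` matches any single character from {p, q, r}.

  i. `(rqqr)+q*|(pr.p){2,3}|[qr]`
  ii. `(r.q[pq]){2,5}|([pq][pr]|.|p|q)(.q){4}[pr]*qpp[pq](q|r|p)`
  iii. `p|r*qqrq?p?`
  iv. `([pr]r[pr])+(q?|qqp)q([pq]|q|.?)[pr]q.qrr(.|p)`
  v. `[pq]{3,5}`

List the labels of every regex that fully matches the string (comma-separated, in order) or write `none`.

ii

i → no match
ii → match
iii → no match
iv → no match
v → no match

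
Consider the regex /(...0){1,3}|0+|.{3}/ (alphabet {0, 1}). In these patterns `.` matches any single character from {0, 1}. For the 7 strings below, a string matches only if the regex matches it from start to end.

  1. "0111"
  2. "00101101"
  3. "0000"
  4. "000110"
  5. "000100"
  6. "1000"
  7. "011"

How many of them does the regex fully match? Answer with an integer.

3

1 → no match
2 → no match
3 → match
4 → no match
5 → no match
6 → match
7 → match
Total matched: 3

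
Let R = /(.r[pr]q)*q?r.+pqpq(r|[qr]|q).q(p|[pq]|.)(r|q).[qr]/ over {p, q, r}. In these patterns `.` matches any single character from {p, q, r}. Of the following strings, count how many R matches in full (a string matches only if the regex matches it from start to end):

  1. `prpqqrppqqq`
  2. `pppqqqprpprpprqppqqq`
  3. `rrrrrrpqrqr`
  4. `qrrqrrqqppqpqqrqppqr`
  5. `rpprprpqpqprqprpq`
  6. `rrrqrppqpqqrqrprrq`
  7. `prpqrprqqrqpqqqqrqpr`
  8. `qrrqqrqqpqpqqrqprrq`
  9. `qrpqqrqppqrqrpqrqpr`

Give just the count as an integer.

1 → no match
2 → no match
3 → no match
4 → no match
5 → no match
6 → no match
7 → no match
8 → match
9 → no match
Total matched: 1

1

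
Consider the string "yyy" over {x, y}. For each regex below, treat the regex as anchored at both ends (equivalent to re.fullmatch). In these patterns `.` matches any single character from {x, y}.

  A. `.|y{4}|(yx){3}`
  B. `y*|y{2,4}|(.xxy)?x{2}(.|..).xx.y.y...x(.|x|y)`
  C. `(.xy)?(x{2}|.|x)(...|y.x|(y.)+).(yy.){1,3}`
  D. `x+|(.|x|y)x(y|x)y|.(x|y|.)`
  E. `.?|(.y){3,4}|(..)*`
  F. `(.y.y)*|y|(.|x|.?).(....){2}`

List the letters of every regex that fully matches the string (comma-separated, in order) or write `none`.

A → no match
B → match
C → no match
D → no match
E → no match
F → no match

B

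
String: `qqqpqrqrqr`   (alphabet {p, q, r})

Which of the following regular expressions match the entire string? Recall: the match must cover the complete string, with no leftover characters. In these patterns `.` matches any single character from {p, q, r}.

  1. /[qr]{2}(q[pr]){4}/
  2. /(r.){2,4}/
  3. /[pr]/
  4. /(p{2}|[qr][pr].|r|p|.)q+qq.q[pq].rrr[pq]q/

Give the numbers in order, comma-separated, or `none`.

1 → match
2 → no match — must start with `r`
3 → no match
4 → no match — must end with `q`

1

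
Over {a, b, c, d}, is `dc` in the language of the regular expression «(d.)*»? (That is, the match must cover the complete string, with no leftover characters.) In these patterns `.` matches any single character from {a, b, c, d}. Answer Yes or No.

Yes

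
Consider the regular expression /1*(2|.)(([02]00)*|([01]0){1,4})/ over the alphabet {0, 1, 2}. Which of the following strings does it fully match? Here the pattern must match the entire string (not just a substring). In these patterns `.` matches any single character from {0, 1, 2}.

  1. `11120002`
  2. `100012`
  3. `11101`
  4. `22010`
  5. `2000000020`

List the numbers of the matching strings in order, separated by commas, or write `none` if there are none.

none

1 → no match
2 → no match
3 → no match
4 → no match
5 → no match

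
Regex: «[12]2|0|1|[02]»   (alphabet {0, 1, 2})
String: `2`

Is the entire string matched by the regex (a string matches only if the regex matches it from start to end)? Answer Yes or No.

Yes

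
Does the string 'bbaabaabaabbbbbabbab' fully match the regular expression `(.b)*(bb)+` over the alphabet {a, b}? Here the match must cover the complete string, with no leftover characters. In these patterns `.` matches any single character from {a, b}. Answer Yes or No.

No

Every match must end with 'bb', but 'bbaabaabaabbbbbabbab' does not.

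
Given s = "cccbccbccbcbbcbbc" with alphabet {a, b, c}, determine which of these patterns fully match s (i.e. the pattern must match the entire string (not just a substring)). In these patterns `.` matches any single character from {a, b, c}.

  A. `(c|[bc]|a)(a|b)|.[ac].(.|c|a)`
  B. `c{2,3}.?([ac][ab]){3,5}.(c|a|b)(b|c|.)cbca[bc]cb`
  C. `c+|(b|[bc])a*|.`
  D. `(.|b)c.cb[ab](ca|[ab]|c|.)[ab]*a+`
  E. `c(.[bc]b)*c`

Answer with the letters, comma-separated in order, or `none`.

E

A → no match
B → no match — must end with "cb"
C → no match
D → no match — must end with "a"
E → match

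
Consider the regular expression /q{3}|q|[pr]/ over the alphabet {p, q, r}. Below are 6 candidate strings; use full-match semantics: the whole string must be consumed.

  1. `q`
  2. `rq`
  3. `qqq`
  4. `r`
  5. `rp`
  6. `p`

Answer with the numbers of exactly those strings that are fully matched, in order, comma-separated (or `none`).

1, 3, 4, 6

1. `q` → match
2. `rq` → no match
3. `qqq` → match
4. `r` → match
5. `rp` → no match
6. `p` → match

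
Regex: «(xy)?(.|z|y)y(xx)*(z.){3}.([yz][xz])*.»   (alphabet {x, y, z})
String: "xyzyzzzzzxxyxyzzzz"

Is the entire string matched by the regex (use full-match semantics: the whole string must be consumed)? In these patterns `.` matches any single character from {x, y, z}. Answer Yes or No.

Yes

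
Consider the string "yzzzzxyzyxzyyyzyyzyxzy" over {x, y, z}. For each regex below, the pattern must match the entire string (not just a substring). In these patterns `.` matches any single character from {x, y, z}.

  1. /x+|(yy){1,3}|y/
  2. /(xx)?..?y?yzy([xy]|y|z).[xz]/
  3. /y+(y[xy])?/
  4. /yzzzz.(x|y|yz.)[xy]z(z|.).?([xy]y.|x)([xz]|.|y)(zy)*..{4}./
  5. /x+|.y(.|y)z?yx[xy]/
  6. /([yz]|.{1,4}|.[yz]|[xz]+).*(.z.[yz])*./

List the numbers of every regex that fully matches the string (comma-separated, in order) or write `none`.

4, 6

1 → no match
2 → no match
3 → no match
4 → match
5 → no match
6 → match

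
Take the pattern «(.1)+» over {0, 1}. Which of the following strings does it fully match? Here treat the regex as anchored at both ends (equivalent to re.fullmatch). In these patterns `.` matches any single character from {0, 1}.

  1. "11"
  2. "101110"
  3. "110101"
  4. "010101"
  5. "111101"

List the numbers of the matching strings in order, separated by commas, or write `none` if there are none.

1 → match
2 → no match — must end with "1"
3 → match
4 → match
5 → match

1, 3, 4, 5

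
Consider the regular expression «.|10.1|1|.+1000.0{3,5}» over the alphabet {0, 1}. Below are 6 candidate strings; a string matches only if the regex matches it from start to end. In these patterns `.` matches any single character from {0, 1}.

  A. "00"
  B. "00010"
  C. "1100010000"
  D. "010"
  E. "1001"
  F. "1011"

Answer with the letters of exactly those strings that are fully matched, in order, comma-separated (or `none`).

A. "00" → no match
B. "00010" → no match
C. "1100010000" → match
D. "010" → no match
E. "1001" → match
F. "1011" → match

C, E, F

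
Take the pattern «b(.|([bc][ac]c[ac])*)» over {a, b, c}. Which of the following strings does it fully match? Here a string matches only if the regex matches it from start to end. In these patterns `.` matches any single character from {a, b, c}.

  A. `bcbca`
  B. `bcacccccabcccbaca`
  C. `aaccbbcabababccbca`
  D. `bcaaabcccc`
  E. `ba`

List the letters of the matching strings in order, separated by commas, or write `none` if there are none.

B, E

A. `bcbca` → no match
B → match
C → no match — must start with `b`
D. `bcaaabcccc` → no match
E. `ba` → match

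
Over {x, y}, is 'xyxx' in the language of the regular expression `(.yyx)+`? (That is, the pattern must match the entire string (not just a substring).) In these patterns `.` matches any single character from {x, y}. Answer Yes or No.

Every match must end with 'yyx', but 'xyxx' does not.

No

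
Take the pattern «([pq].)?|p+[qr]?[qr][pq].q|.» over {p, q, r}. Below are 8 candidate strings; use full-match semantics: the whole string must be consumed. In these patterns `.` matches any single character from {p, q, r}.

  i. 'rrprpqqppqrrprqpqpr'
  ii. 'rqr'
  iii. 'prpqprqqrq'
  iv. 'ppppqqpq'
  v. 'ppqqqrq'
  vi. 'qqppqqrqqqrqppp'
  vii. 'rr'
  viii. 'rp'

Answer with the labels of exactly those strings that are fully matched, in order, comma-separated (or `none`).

i → no match
ii → no match
iii → no match
iv → match
v → match
vi → no match
vii → no match
viii → no match

iv, v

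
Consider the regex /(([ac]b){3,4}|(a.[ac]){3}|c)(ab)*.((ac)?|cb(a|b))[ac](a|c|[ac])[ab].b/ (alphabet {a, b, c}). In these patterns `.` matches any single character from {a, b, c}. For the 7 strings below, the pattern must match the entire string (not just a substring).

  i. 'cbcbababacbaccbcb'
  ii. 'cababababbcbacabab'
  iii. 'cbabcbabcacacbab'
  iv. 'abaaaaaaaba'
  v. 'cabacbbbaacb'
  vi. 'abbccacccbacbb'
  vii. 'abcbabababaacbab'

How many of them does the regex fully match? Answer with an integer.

4

i → match
ii → match
iii → match
iv. 'abaaaaaaaba' → no match — must end with 'b'
v. 'cabacbbbaacb' → no match
vi → no match
vii → match
Total matched: 4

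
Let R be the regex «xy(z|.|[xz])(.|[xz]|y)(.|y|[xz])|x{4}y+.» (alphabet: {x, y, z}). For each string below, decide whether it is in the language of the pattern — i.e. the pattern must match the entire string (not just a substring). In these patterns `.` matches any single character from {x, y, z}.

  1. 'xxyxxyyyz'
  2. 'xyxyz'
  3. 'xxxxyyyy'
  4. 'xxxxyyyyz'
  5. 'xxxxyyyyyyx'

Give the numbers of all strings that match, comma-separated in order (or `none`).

1. 'xxyxxyyyz' → no match
2. 'xyxyz' → match
3. 'xxxxyyyy' → match
4. 'xxxxyyyyz' → match
5. 'xxxxyyyyyyx' → match

2, 3, 4, 5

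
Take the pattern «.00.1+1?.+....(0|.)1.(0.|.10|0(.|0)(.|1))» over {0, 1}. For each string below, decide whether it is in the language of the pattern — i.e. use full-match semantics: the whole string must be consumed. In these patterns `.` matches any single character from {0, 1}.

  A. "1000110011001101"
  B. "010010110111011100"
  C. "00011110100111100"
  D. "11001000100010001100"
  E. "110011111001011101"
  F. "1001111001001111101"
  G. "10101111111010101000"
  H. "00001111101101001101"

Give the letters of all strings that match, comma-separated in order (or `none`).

A → match
B → no match
C → match
D → no match
E → no match
F → match
G → no match
H → match

A, C, F, H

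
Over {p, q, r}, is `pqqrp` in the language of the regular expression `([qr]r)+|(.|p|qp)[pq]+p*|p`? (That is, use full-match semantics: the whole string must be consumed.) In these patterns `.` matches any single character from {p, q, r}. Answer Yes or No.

No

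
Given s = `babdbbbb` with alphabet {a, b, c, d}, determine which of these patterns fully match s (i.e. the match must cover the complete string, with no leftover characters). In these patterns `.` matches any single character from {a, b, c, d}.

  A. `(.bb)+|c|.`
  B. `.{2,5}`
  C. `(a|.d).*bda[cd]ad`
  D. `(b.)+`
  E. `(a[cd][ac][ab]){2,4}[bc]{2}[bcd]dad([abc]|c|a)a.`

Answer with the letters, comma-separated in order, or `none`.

D

A → no match
B → no match
C → no match — must end with `ad`
D → match
E → no match — must start with `a`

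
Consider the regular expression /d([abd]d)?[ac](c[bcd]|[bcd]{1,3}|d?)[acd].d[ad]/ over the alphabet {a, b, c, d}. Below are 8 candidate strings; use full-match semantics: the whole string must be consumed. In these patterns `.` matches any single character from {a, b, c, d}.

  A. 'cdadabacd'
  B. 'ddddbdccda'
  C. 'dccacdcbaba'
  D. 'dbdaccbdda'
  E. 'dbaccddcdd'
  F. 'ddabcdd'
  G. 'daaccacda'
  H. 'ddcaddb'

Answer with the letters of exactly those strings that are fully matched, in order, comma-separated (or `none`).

none

A → no match — must start with 'd'
B → no match
C → no match
D → no match
E → no match
F → no match
G → no match
H → no match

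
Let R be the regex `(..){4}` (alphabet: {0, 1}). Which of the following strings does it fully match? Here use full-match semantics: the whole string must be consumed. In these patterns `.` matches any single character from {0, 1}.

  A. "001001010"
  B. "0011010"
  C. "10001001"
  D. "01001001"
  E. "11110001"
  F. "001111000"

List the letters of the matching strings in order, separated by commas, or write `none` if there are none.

C, D, E

A. "001001010" → no match
B. "0011010" → no match
C. "10001001" → match
D. "01001001" → match
E. "11110001" → match
F. "001111000" → no match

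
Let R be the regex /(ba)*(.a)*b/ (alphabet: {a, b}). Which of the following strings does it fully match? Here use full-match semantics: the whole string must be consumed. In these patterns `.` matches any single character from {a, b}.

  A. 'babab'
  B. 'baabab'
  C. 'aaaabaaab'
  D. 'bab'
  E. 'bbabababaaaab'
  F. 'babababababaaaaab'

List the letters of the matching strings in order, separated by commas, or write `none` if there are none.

A → match
B → no match
C → match
D → match
E → no match
F → match

A, C, D, F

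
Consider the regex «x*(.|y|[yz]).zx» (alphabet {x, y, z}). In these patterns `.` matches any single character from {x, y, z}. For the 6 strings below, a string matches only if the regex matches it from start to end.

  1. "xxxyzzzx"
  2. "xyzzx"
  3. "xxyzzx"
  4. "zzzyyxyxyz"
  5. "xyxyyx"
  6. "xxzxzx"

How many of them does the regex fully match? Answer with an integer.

3

1 → no match
2 → match
3 → match
4 → no match — must end with "zx"
5 → no match — must end with "zx"
6 → match
Total matched: 3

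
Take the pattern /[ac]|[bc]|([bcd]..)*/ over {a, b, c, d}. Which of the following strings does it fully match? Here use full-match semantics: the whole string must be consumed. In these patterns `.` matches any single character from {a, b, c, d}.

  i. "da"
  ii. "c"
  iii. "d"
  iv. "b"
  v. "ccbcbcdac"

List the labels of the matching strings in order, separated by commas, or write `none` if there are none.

i → no match
ii → match
iii → no match
iv → match
v → match

ii, iv, v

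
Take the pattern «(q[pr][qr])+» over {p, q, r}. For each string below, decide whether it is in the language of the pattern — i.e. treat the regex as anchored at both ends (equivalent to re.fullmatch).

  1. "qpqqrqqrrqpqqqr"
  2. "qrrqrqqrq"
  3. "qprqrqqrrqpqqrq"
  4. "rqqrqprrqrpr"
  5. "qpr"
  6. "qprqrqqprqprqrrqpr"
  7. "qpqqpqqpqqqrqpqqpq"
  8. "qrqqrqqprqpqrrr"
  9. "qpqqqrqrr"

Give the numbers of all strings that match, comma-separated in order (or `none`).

2, 3, 5, 6

1 → no match
2 → match
3 → match
4 → no match — must start with "q"
5 → match
6 → match
7 → no match
8 → no match
9 → no match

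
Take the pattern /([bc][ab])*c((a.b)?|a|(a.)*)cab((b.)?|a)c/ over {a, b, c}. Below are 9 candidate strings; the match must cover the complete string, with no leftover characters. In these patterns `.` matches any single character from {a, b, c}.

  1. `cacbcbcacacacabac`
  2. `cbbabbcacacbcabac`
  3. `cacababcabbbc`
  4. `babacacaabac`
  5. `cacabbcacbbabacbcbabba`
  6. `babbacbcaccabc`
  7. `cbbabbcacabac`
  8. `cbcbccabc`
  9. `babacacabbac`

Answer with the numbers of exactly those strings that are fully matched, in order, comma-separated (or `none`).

1 → match
2 → match
3 → match
4 → no match
5 → no match — must end with `c`
6 → no match
7 → match
8 → match
9 → match

1, 2, 3, 7, 8, 9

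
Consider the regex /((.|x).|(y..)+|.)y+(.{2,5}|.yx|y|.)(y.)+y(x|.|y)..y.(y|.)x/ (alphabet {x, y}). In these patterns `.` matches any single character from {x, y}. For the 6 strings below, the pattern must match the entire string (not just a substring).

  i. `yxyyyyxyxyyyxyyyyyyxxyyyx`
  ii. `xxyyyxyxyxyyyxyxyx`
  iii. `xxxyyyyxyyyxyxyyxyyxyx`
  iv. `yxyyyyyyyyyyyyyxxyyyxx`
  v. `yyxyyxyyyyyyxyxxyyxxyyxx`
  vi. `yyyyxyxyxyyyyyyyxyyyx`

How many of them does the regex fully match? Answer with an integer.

4

i → match
ii → match
iii → no match
iv → match
v → no match
vi → match
Total matched: 4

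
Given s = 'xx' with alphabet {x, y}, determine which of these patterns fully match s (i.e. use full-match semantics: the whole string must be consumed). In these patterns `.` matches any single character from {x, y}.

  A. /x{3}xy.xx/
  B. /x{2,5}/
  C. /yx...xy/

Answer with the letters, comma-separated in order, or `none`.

B

A → no match
B → match
C → no match — must start with 'yx'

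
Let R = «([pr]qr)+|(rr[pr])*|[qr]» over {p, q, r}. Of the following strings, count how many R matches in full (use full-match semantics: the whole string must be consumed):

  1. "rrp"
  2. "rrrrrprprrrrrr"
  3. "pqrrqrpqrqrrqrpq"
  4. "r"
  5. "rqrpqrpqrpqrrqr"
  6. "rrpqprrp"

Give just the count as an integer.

1 → match
2 → no match
3 → no match
4 → match
5 → match
6 → no match
Total matched: 3

3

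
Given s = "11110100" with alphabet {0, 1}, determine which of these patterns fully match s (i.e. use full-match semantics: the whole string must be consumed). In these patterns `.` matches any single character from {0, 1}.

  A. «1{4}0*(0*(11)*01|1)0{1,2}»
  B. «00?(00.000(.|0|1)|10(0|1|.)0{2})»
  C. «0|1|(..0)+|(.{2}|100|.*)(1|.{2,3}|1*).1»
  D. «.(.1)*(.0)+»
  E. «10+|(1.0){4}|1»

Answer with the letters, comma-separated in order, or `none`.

A → match
B → no match — must start with "0"
C → no match
D → no match
E → no match

A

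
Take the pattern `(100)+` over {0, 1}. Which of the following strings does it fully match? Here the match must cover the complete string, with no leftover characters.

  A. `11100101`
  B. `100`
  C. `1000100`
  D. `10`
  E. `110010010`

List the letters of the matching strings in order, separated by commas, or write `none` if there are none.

B

A → no match — must start with `100`
B → match
C → no match
D → no match — must start with `100`
E → no match — must start with `100`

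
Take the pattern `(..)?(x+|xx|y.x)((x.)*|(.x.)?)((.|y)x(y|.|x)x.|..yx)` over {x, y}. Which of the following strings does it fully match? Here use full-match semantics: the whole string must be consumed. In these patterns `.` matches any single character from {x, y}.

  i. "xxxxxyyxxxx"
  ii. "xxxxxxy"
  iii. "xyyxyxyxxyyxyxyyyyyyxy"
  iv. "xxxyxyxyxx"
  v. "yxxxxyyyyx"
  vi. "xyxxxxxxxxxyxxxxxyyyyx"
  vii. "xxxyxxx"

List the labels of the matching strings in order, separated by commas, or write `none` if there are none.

i → match
ii → match
iii → no match
iv → no match
v → match
vi → match
vii → no match

i, ii, v, vi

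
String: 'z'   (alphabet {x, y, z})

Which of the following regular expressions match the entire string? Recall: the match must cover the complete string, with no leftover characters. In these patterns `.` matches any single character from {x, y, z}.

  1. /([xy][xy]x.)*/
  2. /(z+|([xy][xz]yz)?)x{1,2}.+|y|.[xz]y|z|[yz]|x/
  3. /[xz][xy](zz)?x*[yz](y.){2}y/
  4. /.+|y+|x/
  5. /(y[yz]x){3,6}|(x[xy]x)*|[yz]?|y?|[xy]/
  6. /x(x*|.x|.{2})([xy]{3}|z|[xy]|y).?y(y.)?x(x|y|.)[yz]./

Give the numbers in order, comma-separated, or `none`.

1 → no match
2 → match
3 → no match — must end with 'y'
4 → match
5 → match
6 → no match — must start with 'x'

2, 4, 5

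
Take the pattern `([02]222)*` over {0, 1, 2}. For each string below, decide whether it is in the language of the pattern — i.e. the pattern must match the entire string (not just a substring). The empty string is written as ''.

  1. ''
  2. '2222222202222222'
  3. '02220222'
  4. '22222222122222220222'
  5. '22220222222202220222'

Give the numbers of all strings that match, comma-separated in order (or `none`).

1, 2, 3, 5

1 → match
2 → match
3 → match
4 → no match
5 → match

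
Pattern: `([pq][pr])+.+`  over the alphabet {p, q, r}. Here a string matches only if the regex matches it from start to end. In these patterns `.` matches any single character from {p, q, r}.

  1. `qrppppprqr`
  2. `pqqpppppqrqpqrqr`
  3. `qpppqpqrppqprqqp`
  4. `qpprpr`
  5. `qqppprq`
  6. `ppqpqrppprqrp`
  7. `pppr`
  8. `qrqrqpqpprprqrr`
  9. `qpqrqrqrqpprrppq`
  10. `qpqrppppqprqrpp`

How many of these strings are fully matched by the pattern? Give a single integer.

1. `qrppppprqr` → match
2 → no match
3 → match
4. `qpprpr` → match
5. `qqppprq` → no match
6 → match
7. `pppr` → match
8 → match
9 → match
10 → match
Total matched: 8

8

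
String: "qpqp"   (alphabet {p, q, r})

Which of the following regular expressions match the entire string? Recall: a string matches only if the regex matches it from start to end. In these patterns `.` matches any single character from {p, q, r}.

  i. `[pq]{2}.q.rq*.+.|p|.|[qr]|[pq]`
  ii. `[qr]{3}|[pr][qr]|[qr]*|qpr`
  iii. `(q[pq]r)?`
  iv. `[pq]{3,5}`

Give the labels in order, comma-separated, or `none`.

i → no match
ii → no match
iii → no match
iv → match

iv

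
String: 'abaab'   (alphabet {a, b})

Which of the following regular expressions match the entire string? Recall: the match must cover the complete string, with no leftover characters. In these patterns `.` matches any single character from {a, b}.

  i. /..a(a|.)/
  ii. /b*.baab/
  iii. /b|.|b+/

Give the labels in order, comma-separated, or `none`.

i → no match
ii → match
iii → no match

ii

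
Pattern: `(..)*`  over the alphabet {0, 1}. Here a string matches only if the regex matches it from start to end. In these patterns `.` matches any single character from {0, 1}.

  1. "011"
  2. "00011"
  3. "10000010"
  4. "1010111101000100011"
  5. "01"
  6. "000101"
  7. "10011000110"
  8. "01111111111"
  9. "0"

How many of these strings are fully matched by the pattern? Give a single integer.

3

1 → no match
2 → no match
3 → match
4 → no match
5 → match
6 → match
7 → no match
8 → no match
9 → no match
Total matched: 3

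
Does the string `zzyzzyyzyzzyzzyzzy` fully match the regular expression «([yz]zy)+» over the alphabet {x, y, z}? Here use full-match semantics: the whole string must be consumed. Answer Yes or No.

Yes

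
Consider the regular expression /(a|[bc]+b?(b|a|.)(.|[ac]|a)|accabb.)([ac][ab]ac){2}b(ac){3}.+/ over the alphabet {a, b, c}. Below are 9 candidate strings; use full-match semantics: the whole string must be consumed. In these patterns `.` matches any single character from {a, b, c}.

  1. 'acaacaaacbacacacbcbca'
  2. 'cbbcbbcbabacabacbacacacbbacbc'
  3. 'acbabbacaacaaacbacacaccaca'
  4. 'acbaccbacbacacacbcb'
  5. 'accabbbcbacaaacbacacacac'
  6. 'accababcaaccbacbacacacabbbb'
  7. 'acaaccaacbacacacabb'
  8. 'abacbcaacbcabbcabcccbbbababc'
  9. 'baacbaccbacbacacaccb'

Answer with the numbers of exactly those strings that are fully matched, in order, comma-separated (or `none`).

1, 2, 4, 5, 7, 9

1 → match
2 → match
3 → no match
4 → match
5 → match
6 → no match
7 → match
8 → no match
9 → match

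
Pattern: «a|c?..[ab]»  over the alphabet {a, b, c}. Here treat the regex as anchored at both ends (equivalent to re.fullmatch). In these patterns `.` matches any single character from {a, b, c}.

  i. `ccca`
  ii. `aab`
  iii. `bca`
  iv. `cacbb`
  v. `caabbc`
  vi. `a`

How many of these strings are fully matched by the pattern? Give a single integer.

4

i → match
ii → match
iii → match
iv → no match
v → no match
vi → match
Total matched: 4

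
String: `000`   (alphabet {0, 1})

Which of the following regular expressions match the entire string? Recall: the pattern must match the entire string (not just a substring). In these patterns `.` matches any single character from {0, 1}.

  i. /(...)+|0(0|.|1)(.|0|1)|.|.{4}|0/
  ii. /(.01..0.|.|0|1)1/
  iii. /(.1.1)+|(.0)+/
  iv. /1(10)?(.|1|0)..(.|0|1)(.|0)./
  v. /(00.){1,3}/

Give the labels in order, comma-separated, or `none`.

i, v

i → match
ii → no match — must end with `1`
iii → no match
iv → no match — must start with `1`
v → match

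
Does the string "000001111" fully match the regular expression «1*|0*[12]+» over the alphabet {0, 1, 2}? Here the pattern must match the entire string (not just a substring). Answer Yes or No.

Yes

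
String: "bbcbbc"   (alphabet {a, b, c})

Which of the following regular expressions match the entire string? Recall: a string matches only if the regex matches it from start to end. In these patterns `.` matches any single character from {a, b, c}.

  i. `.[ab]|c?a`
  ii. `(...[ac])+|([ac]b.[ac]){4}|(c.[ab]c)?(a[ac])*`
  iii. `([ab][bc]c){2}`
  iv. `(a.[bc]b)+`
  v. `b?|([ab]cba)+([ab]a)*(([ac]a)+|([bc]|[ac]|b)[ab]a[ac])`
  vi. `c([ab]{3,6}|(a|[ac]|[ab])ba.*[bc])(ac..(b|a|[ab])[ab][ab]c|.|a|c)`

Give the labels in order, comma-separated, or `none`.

iii

i → no match
ii → no match
iii → match
iv → no match — must start with "a"
v → no match
vi → no match — must start with "c"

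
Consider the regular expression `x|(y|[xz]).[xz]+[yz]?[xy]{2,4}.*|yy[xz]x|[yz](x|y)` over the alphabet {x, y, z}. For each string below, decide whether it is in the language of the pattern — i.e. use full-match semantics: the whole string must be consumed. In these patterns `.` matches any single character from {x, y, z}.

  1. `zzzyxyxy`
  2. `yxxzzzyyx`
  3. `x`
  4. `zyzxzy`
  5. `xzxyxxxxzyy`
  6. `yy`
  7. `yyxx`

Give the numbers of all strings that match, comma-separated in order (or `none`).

1 → match
2 → match
3 → match
4 → no match
5 → match
6 → match
7 → match

1, 2, 3, 5, 6, 7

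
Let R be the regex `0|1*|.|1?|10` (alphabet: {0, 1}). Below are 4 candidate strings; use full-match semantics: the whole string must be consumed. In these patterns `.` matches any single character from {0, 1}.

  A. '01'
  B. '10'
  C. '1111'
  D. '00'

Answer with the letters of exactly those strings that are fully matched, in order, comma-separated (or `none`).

A. '01' → no match
B. '10' → match
C. '1111' → match
D. '00' → no match

B, C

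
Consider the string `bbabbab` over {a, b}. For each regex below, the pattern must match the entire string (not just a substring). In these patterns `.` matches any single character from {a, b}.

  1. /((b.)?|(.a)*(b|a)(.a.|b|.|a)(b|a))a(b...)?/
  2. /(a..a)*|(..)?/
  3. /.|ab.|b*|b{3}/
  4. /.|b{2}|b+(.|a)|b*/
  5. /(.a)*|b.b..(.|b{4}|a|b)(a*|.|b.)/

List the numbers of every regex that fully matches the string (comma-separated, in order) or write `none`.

1

1 → match
2 → no match
3 → no match
4 → no match
5 → no match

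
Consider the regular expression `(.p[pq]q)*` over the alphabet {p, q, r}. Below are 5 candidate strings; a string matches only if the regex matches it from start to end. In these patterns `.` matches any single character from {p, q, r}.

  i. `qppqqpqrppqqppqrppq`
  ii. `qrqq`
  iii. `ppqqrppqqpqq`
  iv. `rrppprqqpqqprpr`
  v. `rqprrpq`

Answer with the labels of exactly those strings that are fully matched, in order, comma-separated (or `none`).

iii

i → no match
ii → no match
iii → match
iv → no match
v → no match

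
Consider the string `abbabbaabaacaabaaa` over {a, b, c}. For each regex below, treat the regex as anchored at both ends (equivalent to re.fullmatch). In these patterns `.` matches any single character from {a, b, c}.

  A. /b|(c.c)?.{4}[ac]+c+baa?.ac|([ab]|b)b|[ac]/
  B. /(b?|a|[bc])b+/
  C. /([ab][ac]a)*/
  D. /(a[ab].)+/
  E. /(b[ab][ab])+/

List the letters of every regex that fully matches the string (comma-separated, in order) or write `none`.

D

A → no match
B → no match — must end with `b`
C → no match
D → match
E → no match — must start with `b`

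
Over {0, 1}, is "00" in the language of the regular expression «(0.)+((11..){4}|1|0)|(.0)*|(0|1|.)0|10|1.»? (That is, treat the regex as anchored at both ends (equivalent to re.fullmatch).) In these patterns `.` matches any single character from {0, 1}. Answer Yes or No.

Yes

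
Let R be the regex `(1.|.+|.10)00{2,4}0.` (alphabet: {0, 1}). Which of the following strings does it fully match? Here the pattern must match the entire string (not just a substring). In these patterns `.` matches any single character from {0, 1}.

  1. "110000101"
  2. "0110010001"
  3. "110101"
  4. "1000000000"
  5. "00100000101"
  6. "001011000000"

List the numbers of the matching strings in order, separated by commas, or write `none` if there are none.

4, 6

1. "110000101" → no match
2. "0110010001" → no match
3. "110101" → no match
4. "1000000000" → match
5. "00100000101" → no match
6. "001011000000" → match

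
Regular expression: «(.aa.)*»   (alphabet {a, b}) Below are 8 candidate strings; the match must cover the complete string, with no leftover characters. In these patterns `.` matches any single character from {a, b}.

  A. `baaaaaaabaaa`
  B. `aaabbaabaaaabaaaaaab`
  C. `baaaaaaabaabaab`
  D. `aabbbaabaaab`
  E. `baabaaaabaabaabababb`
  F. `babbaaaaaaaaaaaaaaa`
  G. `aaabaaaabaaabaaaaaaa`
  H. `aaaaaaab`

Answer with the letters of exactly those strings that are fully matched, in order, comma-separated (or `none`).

A, B, G, H

A. `baaaaaaabaaa` → match
B → match
C → no match
D. `aabbbaabaaab` → no match
E → no match
F → no match
G → match
H. `aaaaaaab` → match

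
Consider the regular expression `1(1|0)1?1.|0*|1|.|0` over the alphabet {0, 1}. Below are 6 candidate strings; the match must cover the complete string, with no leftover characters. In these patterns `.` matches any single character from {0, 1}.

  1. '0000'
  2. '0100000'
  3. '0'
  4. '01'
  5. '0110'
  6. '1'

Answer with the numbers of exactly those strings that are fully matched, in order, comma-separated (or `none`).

1, 3, 6

1 → match
2 → no match
3 → match
4 → no match
5 → no match
6 → match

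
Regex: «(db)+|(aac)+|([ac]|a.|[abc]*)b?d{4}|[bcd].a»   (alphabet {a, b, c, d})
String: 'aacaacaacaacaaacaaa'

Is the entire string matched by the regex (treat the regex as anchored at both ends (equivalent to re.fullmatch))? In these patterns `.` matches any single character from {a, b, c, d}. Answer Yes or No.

No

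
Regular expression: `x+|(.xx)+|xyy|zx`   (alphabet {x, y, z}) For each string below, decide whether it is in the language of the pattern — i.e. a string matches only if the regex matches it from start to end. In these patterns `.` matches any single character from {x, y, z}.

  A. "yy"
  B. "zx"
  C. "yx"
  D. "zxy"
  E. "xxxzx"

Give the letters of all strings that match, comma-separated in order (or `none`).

B

A. "yy" → no match
B. "zx" → match
C. "yx" → no match
D. "zxy" → no match
E. "xxxzx" → no match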